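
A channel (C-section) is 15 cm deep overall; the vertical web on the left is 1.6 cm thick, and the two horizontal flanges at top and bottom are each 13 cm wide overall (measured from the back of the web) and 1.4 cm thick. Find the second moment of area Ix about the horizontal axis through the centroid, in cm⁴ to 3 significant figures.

Split into non-overlapping primitives; take the origin at the lower-left of the bounding box.
Web: 1.6 × 15, A = 24 cm², y = 7.5 cm, Ī = 450 cm⁴.
Top flange (beyond web): 11.4 × 1.4, A = 15.96 cm², y = 14.3 cm, Ī = 2.6068 cm⁴.
Bottom flange (beyond web): 11.4 × 1.4, A = 15.96 cm², y = 0.7 cm, Ī = 2.6068 cm⁴.
By symmetry the centroid is at mid-height, ȳ = 7.5 cm.
Transfer each piece to the horizontal axis through the centroid using Ī + A·d² with d = y − 7.5:
  web: d = 0 cm → contributes +450 cm⁴
  top flange (beyond web): d = 6.8 cm → contributes +740.6 cm⁴
  bottom flange (beyond web): d = -6.8 cm → contributes +740.6 cm⁴
Total I = 1931.2 cm⁴.

Ix ≈ 1930 cm⁴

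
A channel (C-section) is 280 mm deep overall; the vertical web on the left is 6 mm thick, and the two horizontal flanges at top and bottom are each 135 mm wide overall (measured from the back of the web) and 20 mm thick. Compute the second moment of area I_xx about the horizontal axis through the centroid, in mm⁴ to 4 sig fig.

Break the section into simple shapes (no overlaps), measuring from the bottom-left corner of the bounding box.
Web: 6 × 280, A = 1 680 mm², y = 140 mm, Ī = 10 976 000 mm⁴.
Top flange (beyond web): 129 × 20, A = 2 580 mm², y = 270 mm, Ī = 86 000 mm⁴.
Bottom flange (beyond web): 129 × 20, A = 2 580 mm², y = 10 mm, Ī = 86 000 mm⁴.
By symmetry the centroid is at mid-height, ȳ = 140 mm.
Transfer each piece to the horizontal axis through the centroid using Ī + A·d² with d = y − 140:
  web: d = 0 mm → contributes +10 976 000 mm⁴
  top flange (beyond web): d = 130 mm → contributes +43 688 000 mm⁴
  bottom flange (beyond web): d = -130 mm → contributes +43 688 000 mm⁴
Total I = 98 352 000 mm⁴.

I_xx ≈ 9.835 × 10⁷ mm⁴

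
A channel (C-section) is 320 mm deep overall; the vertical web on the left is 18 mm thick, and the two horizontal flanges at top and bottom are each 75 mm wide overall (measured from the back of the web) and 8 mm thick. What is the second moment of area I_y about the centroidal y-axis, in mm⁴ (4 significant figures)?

Decompose the section into non-overlapping parts with the origin at the bottom-left of its bounding rectangle.
Web: 18 × 320, A = 5 760 mm², x = 9 mm, Ī = 155 520 mm⁴.
Top flange (beyond web): 57 × 8, A = 456 mm², x = 46.5 mm, Ī = 123 462 mm⁴.
Bottom flange (beyond web): 57 × 8, A = 456 mm², x = 46.5 mm, Ī = 123 462 mm⁴.
Centroid: x̄ = ΣA·x / ΣA = 14.1259 mm.
Transfer each piece to the centroidal y-axis using Ī + A·d² with d = x − 14.1259:
  web: d = -5.1259 mm → contributes +306 863 mm⁴
  top flange (beyond web): d = 32.3741 mm → contributes +601 388 mm⁴
  bottom flange (beyond web): d = 32.3741 mm → contributes +601 388 mm⁴
Total I = 1 509 638 mm⁴.

I_y ≈ 1.510 × 10⁶ mm⁴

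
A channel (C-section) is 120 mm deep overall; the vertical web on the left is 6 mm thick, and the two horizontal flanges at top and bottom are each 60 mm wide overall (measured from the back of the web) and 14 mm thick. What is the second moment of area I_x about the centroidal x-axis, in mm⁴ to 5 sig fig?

I_x ≈ 5.1359 × 10⁶ mm⁴

Treat the section as a set of non-overlapping primitives; coordinates are from the bounding-box lower-left.
Web: 6 × 120, A = 720 mm², y = 60 mm, Ī = 864 000 mm⁴.
Top flange (beyond web): 54 × 14, A = 756 mm², y = 113 mm, Ī = 12 348 mm⁴.
Bottom flange (beyond web): 54 × 14, A = 756 mm², y = 7 mm, Ī = 12 348 mm⁴.
By symmetry the centroid is at mid-height, ȳ = 60 mm.
Transfer each piece to the centroidal x-axis using Ī + A·d² with d = y − 60:
  web: d = 0 mm → contributes +864 000 mm⁴
  top flange (beyond web): d = 53 mm → contributes +2 135 952 mm⁴
  bottom flange (beyond web): d = -53 mm → contributes +2 135 952 mm⁴
Total I = 5 135 904 mm⁴.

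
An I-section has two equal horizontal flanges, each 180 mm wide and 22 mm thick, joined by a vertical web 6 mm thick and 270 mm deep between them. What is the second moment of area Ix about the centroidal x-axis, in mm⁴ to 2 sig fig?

Split into non-overlapping primitives; take the origin at the lower-left of the bounding box.
Bottom flange: 180 × 22, A = 3 960 mm², y = 11 mm, Ī = 159 720 mm⁴.
Web: 6 × 270, A = 1 620 mm², y = 157 mm, Ī = 9 841 500 mm⁴.
Top flange: 180 × 22, A = 3 960 mm², y = 303 mm, Ī = 159 720 mm⁴.
By symmetry the centroid is at mid-height, ȳ = 157 mm.
Transfer each piece to the centroidal x-axis using Ī + A·d² with d = y − 157:
  bottom flange: d = -146 mm → contributes +84 571 080 mm⁴
  web: d = 0 mm → contributes +9 841 500 mm⁴
  top flange: d = 146 mm → contributes +84 571 080 mm⁴
Total I = 178 983 660 mm⁴.

Ix ≈ 1.8 × 10⁸ mm⁴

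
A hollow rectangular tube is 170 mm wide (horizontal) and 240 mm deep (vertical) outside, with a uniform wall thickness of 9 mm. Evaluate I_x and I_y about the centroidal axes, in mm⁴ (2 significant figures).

Treat the section as a set of non-overlapping primitives; coordinates are from the bounding-box lower-left.
Outer rectangle: 170 × 240, A = 40 800 mm², y = 120 mm, Ī = 195 840 000 mm⁴.
Inner void (subtracted): 152 × 222, A = 33 744 mm², y = 120 mm, Ī = 138 586 608 mm⁴.
By symmetry the centroid is at mid-height, ȳ = 120 mm.
All pieces are centred on the centroidal x-axis, so I = ΣĪ (holes subtracted) = 57 253 392 mm⁴.
Repeating about the centroidal y-axis gives I_y = 33 291 552 mm⁴.

I_x ≈ 5.7 × 10⁷ mm⁴, I_y ≈ 3.3 × 10⁷ mm⁴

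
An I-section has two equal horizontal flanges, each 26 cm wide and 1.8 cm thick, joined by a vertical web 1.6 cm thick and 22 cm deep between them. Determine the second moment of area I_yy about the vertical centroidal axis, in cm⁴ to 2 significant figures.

I_yy ≈ 5300 cm⁴

Split into non-overlapping primitives; take the origin at the lower-left of the bounding box.
Bottom flange: 26 × 1.8, A = 46.8 cm², x = 13 cm, Ī = 2 636 cm⁴.
Web: 1.6 × 22, A = 35.2 cm², x = 13 cm, Ī = 7.509 cm⁴.
Top flange: 26 × 1.8, A = 46.8 cm², x = 13 cm, Ī = 2 636 cm⁴.
By symmetry the centroid is at mid-width, x̄ = 13 cm.
All pieces are centred on the vertical centroidal axis, so I = ΣĪ = 5 280 cm⁴.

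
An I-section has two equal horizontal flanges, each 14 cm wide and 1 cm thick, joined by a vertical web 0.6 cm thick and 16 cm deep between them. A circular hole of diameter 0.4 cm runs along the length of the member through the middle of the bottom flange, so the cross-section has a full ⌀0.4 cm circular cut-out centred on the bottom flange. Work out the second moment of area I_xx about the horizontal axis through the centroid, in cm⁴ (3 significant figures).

I_xx ≈ 2220 cm⁴

Decompose the section into non-overlapping parts with the origin at the bottom-left of its bounding rectangle.
Bottom flange: 14 × 1, A = 14 cm², y = 0.5 cm, Ī = 1.1667 cm⁴.
Web: 0.6 × 16, A = 9.6 cm², y = 9 cm, Ī = 204.8 cm⁴.
Top flange: 14 × 1, A = 14 cm², y = 17.5 cm, Ī = 1.1667 cm⁴.
Hole (subtracted): ⌀0.4, A = 0.12566 cm², y = 0.5 cm, Ī = 0.0012566 cm⁴.
Centroid: ȳ = ΣA·y / ΣA = 9.0285 cm.
Transfer each piece to the horizontal axis through the centroid using Ī + A·d² with d = y − 9.0285:
  bottom flange: d = -8.5285 cm → contributes +1019.5 cm⁴
  web: d = -0.028503 cm → contributes +204.81 cm⁴
  top flange: d = 8.4715 cm → contributes +1005.9 cm⁴
  hole: d = -8.5285 cm → contributes −9.1415 cm⁴
Total I = 2 221 cm⁴.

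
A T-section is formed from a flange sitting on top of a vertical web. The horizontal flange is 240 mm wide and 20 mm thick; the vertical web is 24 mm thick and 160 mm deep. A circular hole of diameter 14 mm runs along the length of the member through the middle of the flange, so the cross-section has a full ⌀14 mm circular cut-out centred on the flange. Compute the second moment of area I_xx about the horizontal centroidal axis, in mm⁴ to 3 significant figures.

Treat the section as a set of non-overlapping primitives; coordinates are from the bounding-box lower-left.
Flange: 240 × 20, A = 4 800 mm², y = 170 mm, Ī = 160 000 mm⁴.
Web: 24 × 160, A = 3 840 mm², y = 80 mm, Ī = 8 192 000 mm⁴.
Hole (subtracted): ⌀14, A = 153.94 mm², y = 170 mm, Ī = 1885.7 mm⁴.
Centroid: ȳ = ΣA·y / ΣA = 129.27 mm.
Transfer each piece to the horizontal centroidal axis using Ī + A·d² with d = y − 129.27:
  flange: d = 40.726 mm → contributes +8 121 159 mm⁴
  web: d = -49.274 mm → contributes +17 515 390 mm⁴
  hole: d = 40.726 mm → contributes −257 203 mm⁴
Total I = 25 379 345 mm⁴.

I_xx ≈ 2.54 × 10⁷ mm⁴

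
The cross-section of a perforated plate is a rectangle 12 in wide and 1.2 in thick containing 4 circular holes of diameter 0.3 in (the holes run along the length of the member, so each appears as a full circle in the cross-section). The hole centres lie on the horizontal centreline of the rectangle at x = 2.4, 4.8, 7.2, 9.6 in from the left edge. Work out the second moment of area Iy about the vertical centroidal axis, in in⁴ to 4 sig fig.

Break the section into simple shapes (no overlaps), measuring from the bottom-left corner of the bounding box.
Plate: 12 × 1.2, A = 14.4 in², x = 6 in, Ī = 172.8 in⁴.
Hole 1 (subtracted): ⌀0.3, A = 0.0706858 in², x = 2.4 in, Ī = 0.000397608 in⁴.
Hole 2 (subtracted): ⌀0.3, A = 0.0706858 in², x = 4.8 in, Ī = 0.000397608 in⁴.
Hole 3 (subtracted): ⌀0.3, A = 0.0706858 in², x = 7.2 in, Ī = 0.000397608 in⁴.
Hole 4 (subtracted): ⌀0.3, A = 0.0706858 in², x = 9.6 in, Ī = 0.000397608 in⁴.
By symmetry the centroid is at mid-width, x̄ = 6 in.
Transfer each piece to the vertical centroidal axis using Ī + A·d² with d = x − 6:
  plate: d = 0 in → contributes +172.8 in⁴
  hole 1: d = -3.6 in → contributes −0.916486 in⁴
  hole 2: d = -1.2 in → contributes −0.102185 in⁴
  hole 3: d = 1.2 in → contributes −0.102185 in⁴
  hole 4: d = 3.6 in → contributes −0.916486 in⁴
Total I = 170.763 in⁴.

Iy ≈ 170.8 in⁴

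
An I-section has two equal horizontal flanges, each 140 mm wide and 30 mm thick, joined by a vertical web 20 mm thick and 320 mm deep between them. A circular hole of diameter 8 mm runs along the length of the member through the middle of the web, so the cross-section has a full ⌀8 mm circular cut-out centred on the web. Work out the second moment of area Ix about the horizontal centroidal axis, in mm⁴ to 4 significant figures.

Decompose the section into non-overlapping parts with the origin at the bottom-left of its bounding rectangle.
Bottom flange: 140 × 30, A = 4 200 mm², y = 15 mm, Ī = 315 000 mm⁴.
Web: 20 × 320, A = 6 400 mm², y = 190 mm, Ī = 54 613 333 mm⁴.
Top flange: 140 × 30, A = 4 200 mm², y = 365 mm, Ī = 315 000 mm⁴.
Hole (subtracted): ⌀8, A = 50.2655 mm², y = 190 mm, Ī = 201.062 mm⁴.
By symmetry the centroid is at mid-height, ȳ = 190 mm.
Transfer each piece to the horizontal centroidal axis using Ī + A·d² with d = y − 190:
  bottom flange: d = -175 mm → contributes +128 940 000 mm⁴
  web: d = 0 mm → contributes +54 613 333 mm⁴
  top flange: d = 175 mm → contributes +128 940 000 mm⁴
  hole: d = 0 mm → contributes −201.062 mm⁴
Total I = 312 493 132 mm⁴.

Ix ≈ 3.125 × 10⁸ mm⁴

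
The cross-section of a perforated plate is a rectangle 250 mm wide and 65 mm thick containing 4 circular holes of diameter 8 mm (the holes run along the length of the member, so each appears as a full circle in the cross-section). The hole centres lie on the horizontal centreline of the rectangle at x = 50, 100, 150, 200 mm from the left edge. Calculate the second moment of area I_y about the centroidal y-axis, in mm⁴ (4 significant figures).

Decompose the section into non-overlapping parts with the origin at the bottom-left of its bounding rectangle.
Plate: 250 × 65, A = 16 250 mm², x = 125 mm, Ī = 84 635 417 mm⁴.
Hole 1 (subtracted): ⌀8, A = 50.2655 mm², x = 50 mm, Ī = 201.062 mm⁴.
Hole 2 (subtracted): ⌀8, A = 50.2655 mm², x = 100 mm, Ī = 201.062 mm⁴.
Hole 3 (subtracted): ⌀8, A = 50.2655 mm², x = 150 mm, Ī = 201.062 mm⁴.
Hole 4 (subtracted): ⌀8, A = 50.2655 mm², x = 200 mm, Ī = 201.062 mm⁴.
By symmetry the centroid is at mid-width, x̄ = 125 mm.
Transfer each piece to the centroidal y-axis using Ī + A·d² with d = x − 125:
  plate: d = 0 mm → contributes +84 635 417 mm⁴
  hole 1: d = -75 mm → contributes −282 944 mm⁴
  hole 2: d = -25 mm → contributes −31 617 mm⁴
  hole 3: d = 25 mm → contributes −31 617 mm⁴
  hole 4: d = 75 mm → contributes −282 944 mm⁴
Total I = 84 006 294 mm⁴.

I_y ≈ 8.401 × 10⁷ mm⁴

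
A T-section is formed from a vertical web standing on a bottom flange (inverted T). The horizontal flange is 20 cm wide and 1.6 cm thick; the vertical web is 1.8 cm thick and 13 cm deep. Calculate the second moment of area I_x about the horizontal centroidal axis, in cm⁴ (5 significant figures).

I_x ≈ 1056.7 cm⁴

Break the section into simple shapes (no overlaps), measuring from the bottom-left corner of the bounding box.
Flange: 20 × 1.6, A = 32 cm², y = 0.8 cm, Ī = 6.826667 cm⁴.
Web: 1.8 × 13, A = 23.4 cm², y = 8.1 cm, Ī = 329.55 cm⁴.
Centroid: ȳ = ΣA·y / ΣA = 3.883394 cm.
Transfer each piece to the horizontal centroidal axis using Ī + A·d² with d = y − 3.883394:
  flange: d = -3.083394 cm → contributes +311.0608 cm⁴
  web: d = 4.216606 cm → contributes +745.5966 cm⁴
Total I = 1056.657 cm⁴.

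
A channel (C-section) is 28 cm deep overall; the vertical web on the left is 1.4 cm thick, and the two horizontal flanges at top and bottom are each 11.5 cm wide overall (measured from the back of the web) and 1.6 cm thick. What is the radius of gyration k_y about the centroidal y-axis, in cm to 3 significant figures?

Break the section into simple shapes (no overlaps), measuring from the bottom-left corner of the bounding box.
Web: 1.4 × 28, A = 39.2 cm², x = 0.7 cm, Ī = 6.4027 cm⁴.
Top flange (beyond web): 10.1 × 1.6, A = 16.16 cm², x = 6.45 cm, Ī = 137.37 cm⁴.
Bottom flange (beyond web): 10.1 × 1.6, A = 16.16 cm², x = 6.45 cm, Ī = 137.37 cm⁴.
Centroid: x̄ = ΣA·x / ΣA = 3.2984 cm.
Transfer each piece to the centroidal y-axis using Ī + A·d² with d = x − 3.2984:
  web: d = -2.5984 cm → contributes +271.08 cm⁴
  top flange (beyond web): d = 3.1516 cm → contributes +297.88 cm⁴
  bottom flange (beyond web): d = 3.1516 cm → contributes +297.88 cm⁴
Total I = 866.84 cm⁴.
Radius of gyration: k = √(I/A) = √(866.84 / 71.52) = 3.4814 cm.

k_y ≈ 3.48 cm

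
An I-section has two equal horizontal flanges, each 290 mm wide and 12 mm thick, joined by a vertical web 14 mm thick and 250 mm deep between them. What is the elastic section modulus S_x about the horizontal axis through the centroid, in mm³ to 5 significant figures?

Break the section into simple shapes (no overlaps), measuring from the bottom-left corner of the bounding box.
Bottom flange: 290 × 12, A = 3 480 mm², y = 6 mm, Ī = 41 760 mm⁴.
Web: 14 × 250, A = 3 500 mm², y = 137 mm, Ī = 18 229 167 mm⁴.
Top flange: 290 × 12, A = 3 480 mm², y = 268 mm, Ī = 41 760 mm⁴.
By symmetry the centroid is at mid-height, ȳ = 137 mm.
Transfer each piece to the horizontal axis through the centroid using Ī + A·d² with d = y − 137:
  bottom flange: d = -131 mm → contributes +59 762 040 mm⁴
  web: d = 0 mm → contributes +18 229 167 mm⁴
  top flange: d = 131 mm → contributes +59 762 040 mm⁴
Total I = 137 753 247 mm⁴.
Extreme fibre distance c = 137 mm; S = I/c = 1 005 498 mm³.

S_x ≈ 1.0055 × 10⁶ mm³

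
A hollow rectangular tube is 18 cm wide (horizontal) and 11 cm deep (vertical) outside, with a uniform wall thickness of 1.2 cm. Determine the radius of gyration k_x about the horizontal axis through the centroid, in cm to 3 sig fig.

Split into non-overlapping primitives; take the origin at the lower-left of the bounding box.
Outer rectangle: 18 × 11, A = 198 cm², y = 5.5 cm, Ī = 1996.5 cm⁴.
Inner void (subtracted): 15.6 × 8.6, A = 134.16 cm², y = 5.5 cm, Ī = 826.87 cm⁴.
By symmetry the centroid is at mid-height, ȳ = 5.5 cm.
All pieces are centred on the horizontal axis through the centroid, so I = ΣĪ (holes subtracted) = 1169.6 cm⁴.
Radius of gyration: k = √(I/A) = √(1169.6 / 63.84) = 4.2803 cm.

k_x ≈ 4.28 cm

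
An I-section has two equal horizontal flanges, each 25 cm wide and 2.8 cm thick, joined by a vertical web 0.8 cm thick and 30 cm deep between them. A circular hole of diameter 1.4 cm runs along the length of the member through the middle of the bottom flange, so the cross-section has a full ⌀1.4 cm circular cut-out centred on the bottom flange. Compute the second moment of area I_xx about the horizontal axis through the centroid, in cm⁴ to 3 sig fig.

Decompose the section into non-overlapping parts with the origin at the bottom-left of its bounding rectangle.
Bottom flange: 25 × 2.8, A = 70 cm², y = 1.4 cm, Ī = 45.733 cm⁴.
Web: 0.8 × 30, A = 24 cm², y = 17.8 cm, Ī = 1 800 cm⁴.
Top flange: 25 × 2.8, A = 70 cm², y = 34.2 cm, Ī = 45.733 cm⁴.
Hole (subtracted): ⌀1.4, A = 1.5394 cm², y = 1.4 cm, Ī = 0.18857 cm⁴.
Centroid: ȳ = ΣA·y / ΣA = 17.955 cm.
Transfer each piece to the horizontal axis through the centroid using Ī + A·d² with d = y − 17.955:
  bottom flange: d = -16.555 cm → contributes +19 231 cm⁴
  web: d = -0.1554 cm → contributes +1800.6 cm⁴
  top flange: d = 16.245 cm → contributes +18 518 cm⁴
  hole: d = -16.555 cm → contributes −422.1 cm⁴
Total I = 39 128 cm⁴.

I_xx ≈ 3.91 × 10⁴ cm⁴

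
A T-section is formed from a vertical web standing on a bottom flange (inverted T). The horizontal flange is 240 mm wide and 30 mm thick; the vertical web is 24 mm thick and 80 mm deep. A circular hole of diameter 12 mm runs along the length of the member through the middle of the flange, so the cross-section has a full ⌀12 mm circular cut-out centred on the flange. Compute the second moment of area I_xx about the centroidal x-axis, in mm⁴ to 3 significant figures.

Treat the section as a set of non-overlapping primitives; coordinates are from the bounding-box lower-left.
Flange: 240 × 30, A = 7 200 mm², y = 15 mm, Ī = 540 000 mm⁴.
Web: 24 × 80, A = 1 920 mm², y = 70 mm, Ī = 1 024 000 mm⁴.
Hole (subtracted): ⌀12, A = 113.1 mm², y = 15 mm, Ī = 1017.9 mm⁴.
Centroid: ȳ = ΣA·y / ΣA = 26.724 mm.
Transfer each piece to the centroidal x-axis using Ī + A·d² with d = y − 26.724:
  flange: d = -11.724 mm → contributes +1 529 713 mm⁴
  web: d = 43.276 mm → contributes +4 619 743 mm⁴
  hole: d = -11.724 mm → contributes −16 564 mm⁴
Total I = 6 132 892 mm⁴.

I_xx ≈ 6.13 × 10⁶ mm⁴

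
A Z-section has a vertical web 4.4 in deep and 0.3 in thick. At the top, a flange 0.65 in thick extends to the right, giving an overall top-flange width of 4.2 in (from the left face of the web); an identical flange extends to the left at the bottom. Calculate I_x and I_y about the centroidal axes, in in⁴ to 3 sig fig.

I_x ≈ 20.1 in⁴, I_y ≈ 28.8 in⁴

Break the section into simple shapes (no overlaps), measuring from the bottom-left corner of the bounding box.
Web: 0.3 × 4.4, A = 1.32 in², y = 2.2 in, Ī = 2.1296 in⁴.
Top flange (beyond web): 3.9 × 0.65, A = 2.535 in², y = 4.075 in, Ī = 0.089253 in⁴.
Bottom flange (beyond web): 3.9 × 0.65, A = 2.535 in², y = 0.325 in, Ī = 0.089253 in⁴.
Centroid: ȳ = ΣA·y / ΣA = 2.2 in.
Transfer each piece to the centroidal x-axis using Ī + A·d² with d = y − 2.2:
  web: d = 0 in → contributes +2.1296 in⁴
  top flange (beyond web): d = 1.875 in → contributes +9.0014 in⁴
  bottom flange (beyond web): d = -1.875 in → contributes +9.0014 in⁴
Total I = 20.132 in⁴.
For the y-axis: x̄ = 4.05 in.
Repeating about the centroidal y-axis gives I_y = 28.795 in⁴.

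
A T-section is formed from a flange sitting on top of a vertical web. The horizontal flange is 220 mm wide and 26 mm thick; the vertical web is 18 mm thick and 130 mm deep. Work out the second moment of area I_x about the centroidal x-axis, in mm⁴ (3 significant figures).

I_x ≈ 1.37 × 10⁷ mm⁴

Treat the section as a set of non-overlapping primitives; coordinates are from the bounding-box lower-left.
Flange: 220 × 26, A = 5 720 mm², y = 143 mm, Ī = 322 227 mm⁴.
Web: 18 × 130, A = 2 340 mm², y = 65 mm, Ī = 3 295 500 mm⁴.
Centroid: ȳ = ΣA·y / ΣA = 120.35 mm.
Transfer each piece to the centroidal x-axis using Ī + A·d² with d = y − 120.35:
  flange: d = 22.645 mm → contributes +3 255 462 mm⁴
  web: d = -55.355 mm → contributes +10 465 630 mm⁴
Total I = 13 721 092 mm⁴.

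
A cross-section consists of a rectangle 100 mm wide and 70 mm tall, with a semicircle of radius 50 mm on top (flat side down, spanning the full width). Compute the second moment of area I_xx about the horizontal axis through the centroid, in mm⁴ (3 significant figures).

I_xx ≈ 1.15 × 10⁷ mm⁴

Treat the section as a set of non-overlapping primitives; coordinates are from the bounding-box lower-left.
Rectangular body: 100 × 70, A = 7 000 mm², y = 35 mm, Ī = 2 858 333 mm⁴.
Semicircular cap: semicircle r = 50, A = 3 927 mm², y = 91.221 mm, Ī = 685 981 mm⁴.
Centroid: ȳ = ΣA·y / ΣA = 55.205 mm.
Transfer each piece to the horizontal axis through the centroid using Ī + A·d² with d = y − 55.205:
  rectangular body: d = -20.205 mm → contributes +5 715 980 mm⁴
  semicircular cap: d = 36.016 mm → contributes +5 779 837 mm⁴
Total I = 11 495 817 mm⁴.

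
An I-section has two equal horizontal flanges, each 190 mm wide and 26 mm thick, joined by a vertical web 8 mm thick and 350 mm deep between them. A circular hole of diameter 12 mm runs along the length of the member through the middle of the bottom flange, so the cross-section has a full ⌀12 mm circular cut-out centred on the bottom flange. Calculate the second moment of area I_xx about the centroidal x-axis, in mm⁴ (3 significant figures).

Split into non-overlapping primitives; take the origin at the lower-left of the bounding box.
Bottom flange: 190 × 26, A = 4 940 mm², y = 13 mm, Ī = 278 287 mm⁴.
Web: 8 × 350, A = 2 800 mm², y = 201 mm, Ī = 28 583 333 mm⁴.
Top flange: 190 × 26, A = 4 940 mm², y = 389 mm, Ī = 278 287 mm⁴.
Hole (subtracted): ⌀12, A = 113.1 mm², y = 13 mm, Ī = 1017.9 mm⁴.
Centroid: ȳ = ΣA·y / ΣA = 202.69 mm.
Transfer each piece to the centroidal x-axis using Ī + A·d² with d = y − 202.69:
  bottom flange: d = -189.69 mm → contributes +178 034 443 mm⁴
  web: d = -1.6919 mm → contributes +28 591 349 mm⁴
  top flange: d = 186.31 mm → contributes +171 749 133 mm⁴
  hole: d = -189.69 mm → contributes −4 070 602 mm⁴
Total I = 374 304 322 mm⁴.

I_xx ≈ 3.74 × 10⁸ mm⁴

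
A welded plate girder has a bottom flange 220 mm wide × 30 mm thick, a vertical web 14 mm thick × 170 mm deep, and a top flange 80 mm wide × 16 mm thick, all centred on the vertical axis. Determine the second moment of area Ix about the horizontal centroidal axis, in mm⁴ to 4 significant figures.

Ix ≈ 5.480 × 10⁷ mm⁴

Split into non-overlapping primitives; take the origin at the lower-left of the bounding box.
Bottom plate: 220 × 30, A = 6 600 mm², y = 15 mm, Ī = 495 000 mm⁴.
Web plate: 14 × 170, A = 2 380 mm², y = 115 mm, Ī = 5 731 833 mm⁴.
Top plate: 80 × 16, A = 1 280 mm², y = 208 mm, Ī = 27306.7 mm⁴.
Centroid: ȳ = ΣA·y / ΣA = 62.2749 mm.
Transfer each piece to the horizontal centroidal axis using Ī + A·d² with d = y − 62.2749:
  bottom plate: d = -47.2749 mm → contributes +15 245 418 mm⁴
  web plate: d = 52.7251 mm → contributes +12 348 093 mm⁴
  top plate: d = 145.725 mm → contributes +27 209 154 mm⁴
Total I = 54 802 665 mm⁴.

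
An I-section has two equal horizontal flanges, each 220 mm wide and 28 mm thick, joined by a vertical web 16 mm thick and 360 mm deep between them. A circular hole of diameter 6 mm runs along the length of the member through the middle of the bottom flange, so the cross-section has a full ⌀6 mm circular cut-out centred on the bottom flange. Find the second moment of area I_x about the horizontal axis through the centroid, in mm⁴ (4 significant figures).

Treat the section as a set of non-overlapping primitives; coordinates are from the bounding-box lower-left.
Bottom flange: 220 × 28, A = 6 160 mm², y = 14 mm, Ī = 402 453 mm⁴.
Web: 16 × 360, A = 5 760 mm², y = 208 mm, Ī = 62 208 000 mm⁴.
Top flange: 220 × 28, A = 6 160 mm², y = 402 mm, Ī = 402 453 mm⁴.
Hole (subtracted): ⌀6, A = 28.2743 mm², y = 14 mm, Ī = 63.6173 mm⁴.
Centroid: ȳ = ΣA·y / ΣA = 208.304 mm.
Transfer each piece to the horizontal axis through the centroid using Ī + A·d² with d = y − 208.304:
  bottom flange: d = -194.304 mm → contributes +232 967 035 mm⁴
  web: d = -0.303861 mm → contributes +62 208 532 mm⁴
  top flange: d = 193.696 mm → contributes +231 514 529 mm⁴
  hole: d = -194.304 mm → contributes −1 067 533 mm⁴
Total I = 525 622 563 mm⁴.

I_x ≈ 5.256 × 10⁸ mm⁴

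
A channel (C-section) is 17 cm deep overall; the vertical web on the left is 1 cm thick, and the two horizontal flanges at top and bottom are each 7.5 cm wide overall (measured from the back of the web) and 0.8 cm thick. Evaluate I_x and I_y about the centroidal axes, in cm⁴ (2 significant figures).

I_x ≈ 1100 cm⁴, I_y ≈ 130 cm⁴

Split into non-overlapping primitives; take the origin at the lower-left of the bounding box.
Web: 1 × 17, A = 17 cm², y = 8.5 cm, Ī = 409.4 cm⁴.
Top flange (beyond web): 6.5 × 0.8, A = 5.2 cm², y = 16.6 cm, Ī = 0.2773 cm⁴.
Bottom flange (beyond web): 6.5 × 0.8, A = 5.2 cm², y = 0.4 cm, Ī = 0.2773 cm⁴.
By symmetry the centroid is at mid-height, ȳ = 8.5 cm.
Transfer each piece to the centroidal x-axis using Ī + A·d² with d = y − 8.5:
  web: d = 0 cm → contributes +409.4 cm⁴
  top flange (beyond web): d = 8.1 cm → contributes +341.4 cm⁴
  bottom flange (beyond web): d = -8.1 cm → contributes +341.4 cm⁴
Total I = 1 092 cm⁴.
For the y-axis: x̄ = 1.923 cm.
Repeating about the centroidal y-axis gives I_y = 128.8 cm⁴.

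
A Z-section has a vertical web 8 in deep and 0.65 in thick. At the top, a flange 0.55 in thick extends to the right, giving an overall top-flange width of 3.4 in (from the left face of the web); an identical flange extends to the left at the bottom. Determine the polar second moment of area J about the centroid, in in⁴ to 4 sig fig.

Treat the section as a set of non-overlapping primitives; coordinates are from the bounding-box lower-left.
Web: 0.65 × 8, A = 5.2 in², y = 4 in, Ī = 27.7333 in⁴.
Top flange (beyond web): 2.75 × 0.55, A = 1.5125 in², y = 7.725 in, Ī = 0.0381276 in⁴.
Bottom flange (beyond web): 2.75 × 0.55, A = 1.5125 in², y = 0.275 in, Ī = 0.0381276 in⁴.
Centroid: ȳ = ΣA·y / ΣA = 4 in.
Transfer each piece to the centroidal x-axis using Ī + A·d² with d = y − 4:
  web: d = 0 in → contributes +27.7333 in⁴
  top flange (beyond web): d = 3.725 in → contributes +21.025 in⁴
  bottom flange (beyond web): d = -3.725 in → contributes +21.025 in⁴
Total I = 69.7834 in⁴.
For the y-axis: x̄ = 3.075 in.
Repeating about the centroidal y-axis gives I_y = 10.8317 in⁴.
Polar second moment: J = I_x + I_y = 80.6151 in⁴.

J ≈ 80.62 in⁴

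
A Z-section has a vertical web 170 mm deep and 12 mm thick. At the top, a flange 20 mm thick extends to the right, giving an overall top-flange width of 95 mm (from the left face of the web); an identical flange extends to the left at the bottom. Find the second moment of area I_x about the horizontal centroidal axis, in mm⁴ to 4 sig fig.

I_x ≈ 2.370 × 10⁷ mm⁴

Decompose the section into non-overlapping parts with the origin at the bottom-left of its bounding rectangle.
Web: 12 × 170, A = 2 040 mm², y = 85 mm, Ī = 4 913 000 mm⁴.
Top flange (beyond web): 83 × 20, A = 1 660 mm², y = 160 mm, Ī = 55333.3 mm⁴.
Bottom flange (beyond web): 83 × 20, A = 1 660 mm², y = 10 mm, Ī = 55333.3 mm⁴.
Centroid: ȳ = ΣA·y / ΣA = 85 mm.
Transfer each piece to the horizontal centroidal axis using Ī + A·d² with d = y − 85:
  web: d = 0 mm → contributes +4 913 000 mm⁴
  top flange (beyond web): d = 75 mm → contributes +9 392 833 mm⁴
  bottom flange (beyond web): d = -75 mm → contributes +9 392 833 mm⁴
Total I = 23 698 667 mm⁴.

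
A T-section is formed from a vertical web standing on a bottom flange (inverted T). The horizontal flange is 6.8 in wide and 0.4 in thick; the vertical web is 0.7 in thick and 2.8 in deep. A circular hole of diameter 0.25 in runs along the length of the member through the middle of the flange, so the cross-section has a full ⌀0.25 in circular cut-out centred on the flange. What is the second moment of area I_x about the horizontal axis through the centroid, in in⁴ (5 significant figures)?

Treat the section as a set of non-overlapping primitives; coordinates are from the bounding-box lower-left.
Flange: 6.8 × 0.4, A = 2.72 in², y = 0.2 in, Ī = 0.03626667 in⁴.
Web: 0.7 × 2.8, A = 1.96 in², y = 1.8 in, Ī = 1.280533 in⁴.
Hole (subtracted): ⌀0.25, A = 0.04908739 in², y = 0.2 in, Ī = 0.0001917476 in⁴.
Centroid: ȳ = ΣA·y / ΣA = 0.8771883 in.
Transfer each piece to the horizontal axis through the centroid using Ī + A·d² with d = y − 0.8771883:
  flange: d = -0.6771883 in → contributes +1.283615 in⁴
  web: d = 0.9228117 in → contributes +2.949633 in⁴
  hole: d = -0.6771883 in → contributes −0.02270244 in⁴
Total I = 4.210546 in⁴.

I_x ≈ 4.2105 in⁴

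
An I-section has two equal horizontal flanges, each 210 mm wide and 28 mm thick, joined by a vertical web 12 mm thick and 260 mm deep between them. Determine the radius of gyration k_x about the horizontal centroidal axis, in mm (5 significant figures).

k_x ≈ 132.74 mm

Break the section into simple shapes (no overlaps), measuring from the bottom-left corner of the bounding box.
Bottom flange: 210 × 28, A = 5 880 mm², y = 14 mm, Ī = 384 160 mm⁴.
Web: 12 × 260, A = 3 120 mm², y = 158 mm, Ī = 17 576 000 mm⁴.
Top flange: 210 × 28, A = 5 880 mm², y = 302 mm, Ī = 384 160 mm⁴.
By symmetry the centroid is at mid-height, ȳ = 158 mm.
Transfer each piece to the horizontal centroidal axis using Ī + A·d² with d = y − 158:
  bottom flange: d = -144 mm → contributes +122 311 840 mm⁴
  web: d = 0 mm → contributes +17 576 000 mm⁴
  top flange: d = 144 mm → contributes +122 311 840 mm⁴
Total I = 262 199 680 mm⁴.
Radius of gyration: k = √(I/A) = √(262 199 680 / 14 880) = 132.7439 mm.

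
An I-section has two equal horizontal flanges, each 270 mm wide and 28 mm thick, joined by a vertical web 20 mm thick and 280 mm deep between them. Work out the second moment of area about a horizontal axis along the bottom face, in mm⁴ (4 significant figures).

I_base ≈ 9.810 × 10⁸ mm⁴

Break the section into simple shapes (no overlaps), measuring from the bottom-left corner of the bounding box.
Bottom flange: 270 × 28, A = 7 560 mm², y = 14 mm, Ī = 493 920 mm⁴.
Web: 20 × 280, A = 5 600 mm², y = 168 mm, Ī = 36 586 667 mm⁴.
Top flange: 270 × 28, A = 7 560 mm², y = 322 mm, Ī = 493 920 mm⁴.
Transfer each piece to a horizontal axis along the bottom face using Ī + A·d² with d = y − 0:
  bottom flange: d = 14 mm → contributes +1 975 680 mm⁴
  web: d = 168 mm → contributes +194 641 067 mm⁴
  top flange: d = 322 mm → contributes +784 344 960 mm⁴
Total I = 980 961 707 mm⁴.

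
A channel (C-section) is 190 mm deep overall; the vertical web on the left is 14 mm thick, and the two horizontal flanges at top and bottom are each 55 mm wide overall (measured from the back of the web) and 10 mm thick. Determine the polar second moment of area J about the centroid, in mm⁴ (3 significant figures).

J ≈ 1.53 × 10⁷ mm⁴

Break the section into simple shapes (no overlaps), measuring from the bottom-left corner of the bounding box.
Web: 14 × 190, A = 2 660 mm², y = 95 mm, Ī = 8 002 167 mm⁴.
Top flange (beyond web): 41 × 10, A = 410 mm², y = 185 mm, Ī = 3416.7 mm⁴.
Bottom flange (beyond web): 41 × 10, A = 410 mm², y = 5 mm, Ī = 3416.7 mm⁴.
By symmetry the centroid is at mid-height, ȳ = 95 mm.
Transfer each piece to the centroidal x-axis using Ī + A·d² with d = y − 95:
  web: d = 0 mm → contributes +8 002 167 mm⁴
  top flange (beyond web): d = 90 mm → contributes +3 324 417 mm⁴
  bottom flange (beyond web): d = -90 mm → contributes +3 324 417 mm⁴
Total I = 14 651 000 mm⁴.
For the y-axis: x̄ = 13.48 mm.
Repeating about the centroidal y-axis gives I_y = 632 319 mm⁴.
Polar second moment: J = I_x + I_y = 15 283 319 mm⁴.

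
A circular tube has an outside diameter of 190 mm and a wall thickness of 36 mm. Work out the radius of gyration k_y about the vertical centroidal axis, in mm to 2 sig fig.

Decompose the section into non-overlapping parts with the origin at the bottom-left of its bounding rectangle.
Outer circle: ⌀190, A = 28 353 mm², x = 95 mm, Ī = 63 971 171 mm⁴.
Bore (subtracted): ⌀118, A = 10 936 mm², x = 95 mm, Ī = 9 516 953 mm⁴.
By symmetry the centroid is at mid-width, x̄ = 95 mm.
All pieces are centred on the vertical centroidal axis, so I = ΣĪ (holes subtracted) = 54 454 218 mm⁴.
Radius of gyration: k = √(I/A) = √(54 454 218 / 17 417) = 55.92 mm.

k_y ≈ 56 mm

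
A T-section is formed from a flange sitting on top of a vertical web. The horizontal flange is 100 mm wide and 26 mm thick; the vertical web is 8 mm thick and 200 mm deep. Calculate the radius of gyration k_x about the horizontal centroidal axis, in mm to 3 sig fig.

Break the section into simple shapes (no overlaps), measuring from the bottom-left corner of the bounding box.
Flange: 100 × 26, A = 2 600 mm², y = 213 mm, Ī = 146 467 mm⁴.
Web: 8 × 200, A = 1 600 mm², y = 100 mm, Ī = 5 333 333 mm⁴.
Centroid: ȳ = ΣA·y / ΣA = 169.95 mm.
Transfer each piece to the horizontal centroidal axis using Ī + A·d² with d = y − 169.95:
  flange: d = 43.048 mm → contributes +4 964 520 mm⁴
  web: d = -69.952 mm → contributes +13 162 670 mm⁴
Total I = 18 127 190 mm⁴.
Radius of gyration: k = √(I/A) = √(18 127 190 / 4 200) = 65.696 mm.

k_x ≈ 65.7 mm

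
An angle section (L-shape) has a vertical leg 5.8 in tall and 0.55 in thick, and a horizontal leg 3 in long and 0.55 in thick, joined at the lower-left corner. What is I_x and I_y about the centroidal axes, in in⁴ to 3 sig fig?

Treat the section as a set of non-overlapping primitives; coordinates are from the bounding-box lower-left.
Vertical leg: 0.55 × 5.8, A = 3.19 in², y = 2.9 in, Ī = 8.9426 in⁴.
Horizontal leg (remainder): 2.45 × 0.55, A = 1.3475 in², y = 0.275 in, Ī = 0.033968 in⁴.
Centroid: ȳ = ΣA·y / ΣA = 2.1205 in.
Transfer each piece to the centroidal x-axis using Ī + A·d² with d = y − 2.1205:
  vertical leg: d = 0.77955 in → contributes +10.881 in⁴
  horizontal leg (remainder): d = -1.8455 in → contributes +4.6232 in⁴
Total I = 15.504 in⁴.
For the y-axis: x̄ = 0.72045 in.
Repeating about the centroidal y-axis gives I_y = 2.8859 in⁴.

I_x ≈ 15.5 in⁴, I_y ≈ 2.89 in⁴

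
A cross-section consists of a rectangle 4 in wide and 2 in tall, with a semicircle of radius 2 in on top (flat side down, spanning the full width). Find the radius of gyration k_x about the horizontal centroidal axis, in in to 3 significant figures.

k_x ≈ 1.07 in

Treat the section as a set of non-overlapping primitives; coordinates are from the bounding-box lower-left.
Rectangular body: 4 × 2, A = 8 in², y = 1 in, Ī = 2.6667 in⁴.
Semicircular cap: semicircle r = 2, A = 6.2832 in², y = 2.8488 in, Ī = 1.7561 in⁴.
Centroid: ȳ = ΣA·y / ΣA = 1.8133 in.
Transfer each piece to the horizontal centroidal axis using Ī + A·d² with d = y − 1.8133:
  rectangular body: d = -0.8133 in → contributes +7.9583 in⁴
  semicircular cap: d = 1.0355 in → contributes +8.4937 in⁴
Total I = 16.452 in⁴.
Radius of gyration: k = √(I/A) = √(16.452 / 14.283) = 1.0732 in.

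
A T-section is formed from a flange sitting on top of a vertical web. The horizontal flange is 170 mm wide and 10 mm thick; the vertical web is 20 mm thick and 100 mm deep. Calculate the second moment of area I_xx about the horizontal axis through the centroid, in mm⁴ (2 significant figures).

Break the section into simple shapes (no overlaps), measuring from the bottom-left corner of the bounding box.
Flange: 170 × 10, A = 1 700 mm², y = 105 mm, Ī = 14 167 mm⁴.
Web: 20 × 100, A = 2 000 mm², y = 50 mm, Ī = 1 666 667 mm⁴.
Centroid: ȳ = ΣA·y / ΣA = 75.27 mm.
Transfer each piece to the horizontal axis through the centroid using Ī + A·d² with d = y − 75.27:
  flange: d = 29.73 mm → contributes +1 516 723 mm⁴
  web: d = -25.27 mm → contributes +2 943 840 mm⁴
Total I = 4 460 563 mm⁴.

I_xx ≈ 4.5 × 10⁶ mm⁴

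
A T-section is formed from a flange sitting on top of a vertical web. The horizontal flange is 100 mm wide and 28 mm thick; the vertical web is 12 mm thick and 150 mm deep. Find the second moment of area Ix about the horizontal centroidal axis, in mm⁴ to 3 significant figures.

Split into non-overlapping primitives; take the origin at the lower-left of the bounding box.
Flange: 100 × 28, A = 2 800 mm², y = 164 mm, Ī = 182 933 mm⁴.
Web: 12 × 150, A = 1 800 mm², y = 75 mm, Ī = 3 375 000 mm⁴.
Centroid: ȳ = ΣA·y / ΣA = 129.17 mm.
Transfer each piece to the horizontal centroidal axis using Ī + A·d² with d = y − 129.17:
  flange: d = 34.826 mm → contributes +3 578 931 mm⁴
  web: d = -54.174 mm → contributes +8 657 663 mm⁴
Total I = 12 236 594 mm⁴.

Ix ≈ 1.22 × 10⁷ mm⁴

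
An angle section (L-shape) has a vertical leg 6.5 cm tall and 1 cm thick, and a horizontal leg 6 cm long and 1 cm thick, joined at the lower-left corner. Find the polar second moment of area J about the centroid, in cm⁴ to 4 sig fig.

J ≈ 81.07 cm⁴

Treat the section as a set of non-overlapping primitives; coordinates are from the bounding-box lower-left.
Vertical leg: 1 × 6.5, A = 6.5 cm², y = 3.25 cm, Ī = 22.8854 cm⁴.
Horizontal leg (remainder): 5 × 1, A = 5 cm², y = 0.5 cm, Ī = 0.416667 cm⁴.
Centroid: ȳ = ΣA·y / ΣA = 2.05435 cm.
Transfer each piece to the centroidal x-axis using Ī + A·d² with d = y − 2.05435:
  vertical leg: d = 1.19565 cm → contributes +32.1777 cm⁴
  horizontal leg (remainder): d = -1.55435 cm → contributes +12.4967 cm⁴
Total I = 44.6744 cm⁴.
For the y-axis: x̄ = 1.80435 cm.
Repeating about the centroidal y-axis gives I_y = 36.3931 cm⁴.
Polar second moment: J = I_x + I_y = 81.0675 cm⁴.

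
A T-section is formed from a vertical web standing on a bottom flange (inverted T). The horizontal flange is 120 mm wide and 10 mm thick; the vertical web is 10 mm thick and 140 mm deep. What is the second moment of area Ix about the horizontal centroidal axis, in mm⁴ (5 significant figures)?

Ix ≈ 5.9313 × 10⁶ mm⁴

Treat the section as a set of non-overlapping primitives; coordinates are from the bounding-box lower-left.
Flange: 120 × 10, A = 1 200 mm², y = 5 mm, Ī = 10 000 mm⁴.
Web: 10 × 140, A = 1 400 mm², y = 80 mm, Ī = 2 286 667 mm⁴.
Centroid: ȳ = ΣA·y / ΣA = 45.38462 mm.
Transfer each piece to the horizontal centroidal axis using Ī + A·d² with d = y − 45.38462:
  flange: d = -40.38462 mm → contributes +1 967 101 mm⁴
  web: d = 34.61538 mm → contributes +3 964 181 mm⁴
Total I = 5 931 282 mm⁴.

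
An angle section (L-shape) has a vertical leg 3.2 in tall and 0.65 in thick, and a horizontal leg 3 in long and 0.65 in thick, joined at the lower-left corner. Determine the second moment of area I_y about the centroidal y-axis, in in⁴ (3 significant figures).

I_y ≈ 2.76 in⁴

Treat the section as a set of non-overlapping primitives; coordinates are from the bounding-box lower-left.
Vertical leg: 0.65 × 3.2, A = 2.08 in², x = 0.325 in, Ī = 0.073233 in⁴.
Horizontal leg (remainder): 2.35 × 0.65, A = 1.5275 in², x = 1.825 in, Ī = 0.70297 in⁴.
Centroid: x̄ = ΣA·x / ΣA = 0.96014 in.
Transfer each piece to the centroidal y-axis using Ī + A·d² with d = x − 0.96014:
  vertical leg: d = -0.63514 in → contributes +0.9123 in⁴
  horizontal leg (remainder): d = 0.86486 in → contributes +1.8455 in⁴
Total I = 2.7578 in⁴.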